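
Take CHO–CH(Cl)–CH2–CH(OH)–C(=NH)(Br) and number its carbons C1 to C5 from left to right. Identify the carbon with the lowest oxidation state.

Tallying each carbon's bonds:
C1: 1C, 1H, 2O → 0 − 1 + 2 = +1
C2: 2C, 1H, 1Cl → 0 − 1 + 1 = 0
C3: 2C, 2H → 0 − 2 = -2
C4: 2C, 1H, 1O → 0 − 1 + 1 = 0
C5: 1C, 2N, 1Br → 0 + 2 + 1 = +3
The most reduced carbon is C3 at -2.

C3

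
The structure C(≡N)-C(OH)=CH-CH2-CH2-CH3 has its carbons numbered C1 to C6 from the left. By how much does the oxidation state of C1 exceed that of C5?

+5

C1: 1C, 3N → 0 + 3 = +3
C5: 2C, 2H → 0 − 2 = -2
Difference: +3 − (-2) = +5.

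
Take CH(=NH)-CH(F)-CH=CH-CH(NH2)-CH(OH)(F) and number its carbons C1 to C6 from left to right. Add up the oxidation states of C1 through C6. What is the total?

0

Bonds to more-electronegative neighbours contribute +1 each, bonds to H or metals contribute −1 each, and C–C bonds contribute 0. Tallying each carbon:
C1: 1C, 1H, 2N → 0 − 1 + 2 = +1
C2: 2C, 1H, 1F → 0 − 1 + 1 = 0
C3: 3C, 1H → 0 − 1 = -1
C4: 3C, 1H → 0 − 1 = -1
C5: 2C, 1H, 1N → 0 − 1 + 1 = 0
C6: 1C, 1H, 1O, 1F → 0 − 1 + 1 + 1 = +1
Sum = +1 + 0 − 1 − 1 + 0 + 1 = 0.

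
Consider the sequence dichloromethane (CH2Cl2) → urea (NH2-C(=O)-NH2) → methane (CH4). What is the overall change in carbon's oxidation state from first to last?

-4

Carbon oxidation states along the series — dichloromethane: 0, urea: +4, methane: -4.
Net change = -4 − (0) = -4.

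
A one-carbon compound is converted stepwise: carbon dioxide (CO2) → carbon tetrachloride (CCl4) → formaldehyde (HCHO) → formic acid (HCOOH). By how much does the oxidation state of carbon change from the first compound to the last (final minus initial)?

-2

Carbon oxidation states along the series — carbon dioxide: +4, carbon tetrachloride: +4, formaldehyde: 0, formic acid: +2.
Net change = +2 − (+4) = -2.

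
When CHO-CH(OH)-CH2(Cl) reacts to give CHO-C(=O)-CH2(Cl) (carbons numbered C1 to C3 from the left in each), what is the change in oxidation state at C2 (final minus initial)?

+2

Before: C2 has 2 bonds to C, 1 bond to H, 1 bond to O → oxidation state 0.
After: C2 has 2 bonds to C, 2 bonds to O → oxidation state +2.
Δ = +2 − (0) = +2, so this is an oxidation at C2.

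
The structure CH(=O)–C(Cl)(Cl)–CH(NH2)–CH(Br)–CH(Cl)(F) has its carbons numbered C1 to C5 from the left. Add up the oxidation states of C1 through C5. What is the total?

+4

Tallying each carbon's bonds:
C1: 1C, 1H, 2O → 0 − 1 + 2 = +1
C2: 2C, 2Cl → 0 + 2 = +2
C3: 2C, 1H, 1N → 0 − 1 + 1 = 0
C4: 2C, 1H, 1Br → 0 − 1 + 1 = 0
C5: 1C, 1H, 1F, 1Cl → 0 − 1 + 1 + 1 = +1
Sum = +1 + 2 + 0 + 0 + 1 = +4.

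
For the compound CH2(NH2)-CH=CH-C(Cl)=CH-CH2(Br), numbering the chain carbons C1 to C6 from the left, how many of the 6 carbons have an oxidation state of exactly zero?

Each bond to a more electronegative atom (O, N, halogen) counts +1, each bond to a less electronegative atom (H, metal, B, Si) counts −1, and each C–C bond counts 0. Tallying each carbon:
C1: 1C, 2H, 1N → 0 − 2 + 1 = -1
C2: 3C, 1H → 0 − 1 = -1
C3: 3C, 1H → 0 − 1 = -1
C4: 3C, 1Cl → 0 + 1 = +1
C5: 3C, 1H → 0 − 1 = -1
C6: 1C, 2H, 1Br → 0 − 2 + 1 = -1
0 carbons meet the condition.

0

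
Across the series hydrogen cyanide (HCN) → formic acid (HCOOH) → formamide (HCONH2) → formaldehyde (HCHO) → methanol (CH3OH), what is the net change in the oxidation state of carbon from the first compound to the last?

Carbon oxidation states along the series — hydrogen cyanide: +2, formic acid: +2, formamide: +2, formaldehyde: 0, methanol: -2.
Net change = -2 − (+2) = -4.

-4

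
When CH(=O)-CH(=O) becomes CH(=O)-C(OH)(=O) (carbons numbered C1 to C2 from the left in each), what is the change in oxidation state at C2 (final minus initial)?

+2

Before: C2 has 1 bond to C, 1 bond to H, 2 bonds to O → oxidation state +1.
After: C2 has 1 bond to C, 3 bonds to O → oxidation state +3.
Δ = +3 − (+1) = +2, so this is an oxidation at C2.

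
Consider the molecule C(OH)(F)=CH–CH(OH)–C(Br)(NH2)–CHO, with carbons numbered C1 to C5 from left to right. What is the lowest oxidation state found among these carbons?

Each bond to a more electronegative atom (O, N, halogen) counts +1, each bond to a less electronegative atom (H, metal, B, Si) counts −1, and each C–C bond counts 0. Tallying each carbon:
C1: 2C, 1O, 1F → 0 + 1 + 1 = +2
C2: 3C, 1H → 0 − 1 = -1
C3: 2C, 1H, 1O → 0 − 1 + 1 = 0
C4: 2C, 1N, 1Br → 0 + 1 + 1 = +2
C5: 1C, 1H, 2O → 0 − 1 + 2 = +1
The lowest value is -1.

-1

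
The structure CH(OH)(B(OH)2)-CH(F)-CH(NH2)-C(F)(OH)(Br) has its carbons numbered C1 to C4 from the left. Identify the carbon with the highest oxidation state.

C4

Count +1 for every bond to an atom more electronegative than carbon and −1 for every bond to one less electronegative; C–C bonds are 0. Tallying each carbon:
C1: 1C, 1H, 1O, 1B → 0 − 1 + 1 − 1 = -1
C2: 2C, 1H, 1F → 0 − 1 + 1 = 0
C3: 2C, 1H, 1N → 0 − 1 + 1 = 0
C4: 1C, 1O, 1F, 1Br → 0 + 1 + 1 + 1 = +3
The most oxidised carbon is C4 at +3.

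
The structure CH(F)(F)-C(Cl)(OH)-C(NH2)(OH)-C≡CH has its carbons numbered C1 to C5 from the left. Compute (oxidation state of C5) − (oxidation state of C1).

-2

C5: 3C, 1H → 0 − 1 = -1
C1: 1C, 1H, 2F → 0 − 1 + 2 = +1
Difference: -1 − (+1) = -2.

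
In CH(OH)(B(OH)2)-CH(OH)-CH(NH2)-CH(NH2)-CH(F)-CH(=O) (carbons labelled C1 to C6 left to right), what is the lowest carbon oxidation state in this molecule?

Tallying each carbon's bonds:
C1: 1C, 1H, 1O, 1B → 0 − 1 + 1 − 1 = -1
C2: 2C, 1H, 1O → 0 − 1 + 1 = 0
C3: 2C, 1H, 1N → 0 − 1 + 1 = 0
C4: 2C, 1H, 1N → 0 − 1 + 1 = 0
C5: 2C, 1H, 1F → 0 − 1 + 1 = 0
C6: 1C, 1H, 2O → 0 − 1 + 2 = +1
The lowest value is -1.

-1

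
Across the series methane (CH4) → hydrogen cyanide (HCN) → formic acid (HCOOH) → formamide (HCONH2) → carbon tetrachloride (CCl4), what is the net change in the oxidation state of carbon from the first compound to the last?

+8

Carbon oxidation states along the series — methane: -4, hydrogen cyanide: +2, formic acid: +2, formamide: +2, carbon tetrachloride: +4.
Net change = +4 − (-4) = +8.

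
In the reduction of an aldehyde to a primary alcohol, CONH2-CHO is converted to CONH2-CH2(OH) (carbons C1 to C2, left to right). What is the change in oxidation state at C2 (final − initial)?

Before: C2 has 1 bond to C, 1 bond to H, 2 bonds to O → oxidation state +1.
After: C2 has 1 bond to C, 2 bonds to H, 1 bond to O → oxidation state -1.
Δ = -1 − (+1) = -2, so this is a reduction at C2.

-2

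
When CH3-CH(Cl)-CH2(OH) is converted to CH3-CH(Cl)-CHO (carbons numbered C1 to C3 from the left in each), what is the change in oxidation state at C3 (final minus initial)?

+2

Before: C3 has 1 bond to C, 2 bonds to H, 1 bond to O → oxidation state -1.
After: C3 has 1 bond to C, 1 bond to H, 2 bonds to O → oxidation state +1.
Δ = +1 − (-1) = +2, so this is an oxidation at C3.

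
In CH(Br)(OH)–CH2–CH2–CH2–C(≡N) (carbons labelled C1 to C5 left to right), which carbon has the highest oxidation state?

Tallying each carbon's bonds:
C1: 1C, 1H, 1O, 1Br → 0 − 1 + 1 + 1 = +1
C2: 2C, 2H → 0 − 2 = -2
C3: 2C, 2H → 0 − 2 = -2
C4: 2C, 2H → 0 − 2 = -2
C5: 1C, 3N → 0 + 3 = +3
The most oxidised carbon is C5 at +3.

C5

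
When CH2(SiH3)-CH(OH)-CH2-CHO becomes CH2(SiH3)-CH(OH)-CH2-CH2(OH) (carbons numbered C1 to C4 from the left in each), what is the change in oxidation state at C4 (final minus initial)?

-2

Before: C4 has 1 bond to C, 1 bond to H, 2 bonds to O → oxidation state +1.
After: C4 has 1 bond to C, 2 bonds to H, 1 bond to O → oxidation state -1.
Δ = -1 − (+1) = -2, so this is a reduction at C4.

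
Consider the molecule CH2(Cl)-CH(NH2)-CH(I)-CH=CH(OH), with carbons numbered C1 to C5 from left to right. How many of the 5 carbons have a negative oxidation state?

Tallying each carbon's bonds:
C1: 1C, 2H, 1Cl → 0 − 2 + 1 = -1
C2: 2C, 1H, 1N → 0 − 1 + 1 = 0
C3: 2C, 1H, 1I → 0 − 1 + 1 = 0
C4: 3C, 1H → 0 − 1 = -1
C5: 2C, 1H, 1O → 0 − 1 + 1 = 0
2 carbons (C1, C4) meet the condition.

2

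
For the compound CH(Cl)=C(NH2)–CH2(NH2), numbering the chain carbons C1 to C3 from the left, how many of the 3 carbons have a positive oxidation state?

1

Tallying each carbon's bonds:
C1: 2C, 1H, 1Cl → 0 − 1 + 1 = 0
C2: 3C, 1N → 0 + 1 = +1
C3: 1C, 2H, 1N → 0 − 2 + 1 = -1
1 carbon (C2) meets the condition.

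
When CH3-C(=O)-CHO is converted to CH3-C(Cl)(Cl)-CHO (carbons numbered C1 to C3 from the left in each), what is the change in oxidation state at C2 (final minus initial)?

0

Before: C2 has 2 bonds to C, 2 bonds to O → oxidation state +2.
After: C2 has 2 bonds to C, 2 bonds to Cl → oxidation state +2.
Δ = +2 − (+2) = 0, so no net redox change at C2.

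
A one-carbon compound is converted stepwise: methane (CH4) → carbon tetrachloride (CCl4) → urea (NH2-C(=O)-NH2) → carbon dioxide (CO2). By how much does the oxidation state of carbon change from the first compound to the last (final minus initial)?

+8

Carbon oxidation states along the series — methane: -4, carbon tetrachloride: +4, urea: +4, carbon dioxide: +4.
Net change = +4 − (-4) = +8.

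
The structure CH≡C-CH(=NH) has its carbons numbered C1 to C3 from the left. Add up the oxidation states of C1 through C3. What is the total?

0

Assign +1 per bond to O/N/halogen, −1 per bond to H or an electropositive element, and 0 per bond to carbon. Tallying each carbon:
C1: 3C, 1H → 0 − 1 = -1
C2: 4C → 0 = 0
C3: 1C, 1H, 2N → 0 − 1 + 2 = +1
Sum = -1 + 0 + 1 = 0.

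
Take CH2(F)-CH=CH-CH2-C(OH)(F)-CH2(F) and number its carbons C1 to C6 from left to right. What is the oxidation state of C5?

C5 has one bond to C (0), one bond to C (0), one bond to O (+1), one bond to F (+1).
Oxidation state = 0 + 0 + 1 + 1 = +2.

+2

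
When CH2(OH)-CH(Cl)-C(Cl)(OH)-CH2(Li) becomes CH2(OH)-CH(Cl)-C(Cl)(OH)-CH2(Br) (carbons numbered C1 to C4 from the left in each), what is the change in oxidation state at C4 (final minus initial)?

+2

Before: C4 has 1 bond to C, 2 bonds to H, 1 bond to Li → oxidation state -3.
After: C4 has 1 bond to C, 2 bonds to H, 1 bond to Br → oxidation state -1.
Δ = -1 − (-3) = +2, so this is an oxidation at C4.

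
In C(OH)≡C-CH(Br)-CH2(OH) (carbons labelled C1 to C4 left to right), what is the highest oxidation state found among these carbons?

Each bond to a more electronegative atom (O, N, halogen) counts +1, each bond to a less electronegative atom (H, metal, B, Si) counts −1, and each C–C bond counts 0. Tallying each carbon:
C1: 3C, 1O → 0 + 1 = +1
C2: 4C → 0 = 0
C3: 2C, 1H, 1Br → 0 − 1 + 1 = 0
C4: 1C, 2H, 1O → 0 − 2 + 1 = -1
The highest value is +1.

+1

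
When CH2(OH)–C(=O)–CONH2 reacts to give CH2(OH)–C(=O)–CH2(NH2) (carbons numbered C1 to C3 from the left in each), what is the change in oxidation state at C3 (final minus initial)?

-4

Before: C3 has 1 bond to C, 2 bonds to O, 1 bond to N → oxidation state +3.
After: C3 has 1 bond to C, 2 bonds to H, 1 bond to N → oxidation state -1.
Δ = -1 − (+3) = -4, so this is a reduction at C3.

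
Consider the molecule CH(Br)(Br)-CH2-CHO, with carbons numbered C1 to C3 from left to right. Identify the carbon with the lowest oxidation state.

Bonds to more-electronegative neighbours contribute +1 each, bonds to H or metals contribute −1 each, and C–C bonds contribute 0. Tallying each carbon:
C1: 1C, 1H, 2Br → 0 − 1 + 2 = +1
C2: 2C, 2H → 0 − 2 = -2
C3: 1C, 1H, 2O → 0 − 1 + 2 = +1
The most reduced carbon is C2 at -2.

C2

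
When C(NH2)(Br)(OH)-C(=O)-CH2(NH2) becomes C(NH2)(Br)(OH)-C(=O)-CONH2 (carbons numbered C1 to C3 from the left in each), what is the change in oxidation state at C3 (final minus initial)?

+4

Before: C3 has 1 bond to C, 2 bonds to H, 1 bond to N → oxidation state -1.
After: C3 has 1 bond to C, 2 bonds to O, 1 bond to N → oxidation state +3.
Δ = +3 − (-1) = +4, so this is an oxidation at C3.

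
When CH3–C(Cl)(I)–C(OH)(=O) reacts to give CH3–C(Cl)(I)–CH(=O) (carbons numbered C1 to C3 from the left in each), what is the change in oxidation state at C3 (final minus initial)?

-2

Before: C3 has 1 bond to C, 3 bonds to O → oxidation state +3.
After: C3 has 1 bond to C, 1 bond to H, 2 bonds to O → oxidation state +1.
Δ = +1 − (+3) = -2, so this is a reduction at C3.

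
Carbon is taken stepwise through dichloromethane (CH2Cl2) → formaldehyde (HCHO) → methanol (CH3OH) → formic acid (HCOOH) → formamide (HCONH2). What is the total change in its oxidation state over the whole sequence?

Carbon oxidation states along the series — dichloromethane: 0, formaldehyde: 0, methanol: -2, formic acid: +2, formamide: +2.
Net change = +2 − (0) = +2.

+2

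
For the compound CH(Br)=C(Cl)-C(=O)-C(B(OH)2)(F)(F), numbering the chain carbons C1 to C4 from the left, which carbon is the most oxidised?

Tallying each carbon's bonds:
C1: 2C, 1H, 1Br → 0 − 1 + 1 = 0
C2: 3C, 1Cl → 0 + 1 = +1
C3: 2C, 2O → 0 + 2 = +2
C4: 1C, 2F, 1B → 0 + 2 − 1 = +1
The most oxidised carbon is C3 at +2.

C3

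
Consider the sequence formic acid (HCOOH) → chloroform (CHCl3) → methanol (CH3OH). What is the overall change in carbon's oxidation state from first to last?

-4

Carbon oxidation states along the series — formic acid: +2, chloroform: +2, methanol: -2.
Net change = -2 − (+2) = -4.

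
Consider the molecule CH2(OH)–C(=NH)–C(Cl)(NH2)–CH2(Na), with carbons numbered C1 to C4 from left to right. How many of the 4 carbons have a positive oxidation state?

2

Bonds to more-electronegative neighbours contribute +1 each, bonds to H or metals contribute −1 each, and C–C bonds contribute 0. Tallying each carbon:
C1: 1C, 2H, 1O → 0 − 2 + 1 = -1
C2: 2C, 2N → 0 + 2 = +2
C3: 2C, 1N, 1Cl → 0 + 1 + 1 = +2
C4: 1C, 2H, 1Na → 0 − 2 − 1 = -3
2 carbons (C2, C3) meet the condition.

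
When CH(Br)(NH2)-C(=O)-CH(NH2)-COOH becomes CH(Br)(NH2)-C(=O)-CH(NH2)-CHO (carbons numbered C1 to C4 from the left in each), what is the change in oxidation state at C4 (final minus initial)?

-2

Before: C4 has 1 bond to C, 3 bonds to O → oxidation state +3.
After: C4 has 1 bond to C, 1 bond to H, 2 bonds to O → oxidation state +1.
Δ = +1 − (+3) = -2, so this is a reduction at C4.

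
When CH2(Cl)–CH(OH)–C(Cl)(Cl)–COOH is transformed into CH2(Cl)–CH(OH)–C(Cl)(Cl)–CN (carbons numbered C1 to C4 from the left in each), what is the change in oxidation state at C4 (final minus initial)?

Before: C4 has 1 bond to C, 3 bonds to O → oxidation state +3.
After: C4 has 1 bond to C, 3 bonds to N → oxidation state +3.
Δ = +3 − (+3) = 0, so no net redox change at C4.

0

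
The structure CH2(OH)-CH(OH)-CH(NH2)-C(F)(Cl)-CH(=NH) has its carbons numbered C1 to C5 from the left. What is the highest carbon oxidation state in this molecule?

Assign +1 per bond to O/N/halogen, −1 per bond to H or an electropositive element, and 0 per bond to carbon. Tallying each carbon:
C1: 1C, 2H, 1O → 0 − 2 + 1 = -1
C2: 2C, 1H, 1O → 0 − 1 + 1 = 0
C3: 2C, 1H, 1N → 0 − 1 + 1 = 0
C4: 2C, 1F, 1Cl → 0 + 1 + 1 = +2
C5: 1C, 1H, 2N → 0 − 1 + 2 = +1
The highest value is +2.

+2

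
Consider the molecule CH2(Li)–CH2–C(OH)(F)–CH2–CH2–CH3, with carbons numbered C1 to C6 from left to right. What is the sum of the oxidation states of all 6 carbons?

Count +1 for every bond to an atom more electronegative than carbon and −1 for every bond to one less electronegative; C–C bonds are 0. Tallying each carbon:
C1: 1C, 2H, 1Li → 0 − 2 − 1 = -3
C2: 2C, 2H → 0 − 2 = -2
C3: 2C, 1O, 1F → 0 + 1 + 1 = +2
C4: 2C, 2H → 0 − 2 = -2
C5: 2C, 2H → 0 − 2 = -2
C6: 1C, 3H → 0 − 3 = -3
Sum = -3 − 2 + 2 − 2 − 2 − 3 = -10.

-10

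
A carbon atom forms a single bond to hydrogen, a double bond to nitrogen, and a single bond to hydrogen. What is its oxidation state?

The carbon has a double bond to N (2×+1 = +2), one bond to H (-1), one bond to H (-1).
Oxidation state = +2 − 1 − 1 = 0.

0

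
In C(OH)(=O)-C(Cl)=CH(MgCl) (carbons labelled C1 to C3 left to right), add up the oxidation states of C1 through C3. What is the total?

Tallying each carbon's bonds:
C1: 1C, 3O → 0 + 3 = +3
C2: 3C, 1Cl → 0 + 1 = +1
C3: 2C, 1H, 1Mg → 0 − 1 − 1 = -2
Sum = +3 + 1 − 2 = +2.

+2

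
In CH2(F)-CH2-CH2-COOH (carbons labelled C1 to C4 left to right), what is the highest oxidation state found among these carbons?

+3

Count +1 for every bond to an atom more electronegative than carbon and −1 for every bond to one less electronegative; C–C bonds are 0. Tallying each carbon:
C1: 1C, 2H, 1F → 0 − 2 + 1 = -1
C2: 2C, 2H → 0 − 2 = -2
C3: 2C, 2H → 0 − 2 = -2
C4: 1C, 3O → 0 + 3 = +3
The highest value is +3.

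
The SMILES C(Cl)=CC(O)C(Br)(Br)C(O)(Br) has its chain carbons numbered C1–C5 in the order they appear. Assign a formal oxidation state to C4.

Count +1 for every bond to an atom more electronegative than carbon and −1 for every bond to one less electronegative; C–C bonds are 0.
C4 has one bond to C (0), one bond to C (0), one bond to Br (+1), one bond to Br (+1).
Oxidation state = 0 + 0 + 1 + 1 = +2.

+2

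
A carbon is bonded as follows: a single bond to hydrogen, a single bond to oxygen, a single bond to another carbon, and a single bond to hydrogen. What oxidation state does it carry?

Each bond to a more electronegative atom (O, N, halogen) counts +1, each bond to a less electronegative atom (H, metal, B, Si) counts −1, and each C–C bond counts 0.
The carbon has one bond to C (0), one bond to H (-1), one bond to H (-1), one bond to O (+1).
Oxidation state = 0 − 1 − 1 + 1 = -1.

-1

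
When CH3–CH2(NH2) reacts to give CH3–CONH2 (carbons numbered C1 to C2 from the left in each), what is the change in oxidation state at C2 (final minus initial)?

+4

Before: C2 has 1 bond to C, 2 bonds to H, 1 bond to N → oxidation state -1.
After: C2 has 1 bond to C, 2 bonds to O, 1 bond to N → oxidation state +3.
Δ = +3 − (-1) = +4, so this is an oxidation at C2.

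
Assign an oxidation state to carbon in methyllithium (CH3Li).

-4

Bonds to more-electronegative neighbours contribute +1 each, bonds to H or metals contribute −1 each, and C–C bonds contribute 0.
The carbon has one bond to H (-1), one bond to H (-1), one bond to H (-1), one bond to Li (-1).
Oxidation state = -1 − 1 − 1 − 1 = -4.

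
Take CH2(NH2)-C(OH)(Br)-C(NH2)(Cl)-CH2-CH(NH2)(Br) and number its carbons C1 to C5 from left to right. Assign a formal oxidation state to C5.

+1

Assign +1 per bond to O/N/halogen, −1 per bond to H or an electropositive element, and 0 per bond to carbon.
C5 has one bond to C (0), one bond to H (-1), one bond to N (+1), one bond to Br (+1).
Oxidation state = 0 − 1 + 1 + 1 = +1.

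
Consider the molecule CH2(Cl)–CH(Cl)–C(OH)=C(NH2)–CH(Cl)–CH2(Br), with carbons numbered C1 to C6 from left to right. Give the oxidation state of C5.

Count +1 for every bond to an atom more electronegative than carbon and −1 for every bond to one less electronegative; C–C bonds are 0.
C5 has one bond to C (0), one bond to C (0), one bond to H (-1), one bond to Cl (+1).
Oxidation state = 0 + 0 − 1 + 1 = 0.

0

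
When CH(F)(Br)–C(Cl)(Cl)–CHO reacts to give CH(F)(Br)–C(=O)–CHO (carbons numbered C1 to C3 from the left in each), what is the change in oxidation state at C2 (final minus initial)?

0

Before: C2 has 2 bonds to C, 2 bonds to Cl → oxidation state +2.
After: C2 has 2 bonds to C, 2 bonds to O → oxidation state +2.
Δ = +2 − (+2) = 0, so no net redox change at C2.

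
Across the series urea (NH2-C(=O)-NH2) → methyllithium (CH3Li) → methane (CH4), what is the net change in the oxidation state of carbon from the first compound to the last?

Carbon oxidation states along the series — urea: +4, methyllithium: -4, methane: -4.
Net change = -4 − (+4) = -8.

-8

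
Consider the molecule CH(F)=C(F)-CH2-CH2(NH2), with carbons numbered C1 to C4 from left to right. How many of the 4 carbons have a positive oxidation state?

1

Tallying each carbon's bonds:
C1: 2C, 1H, 1F → 0 − 1 + 1 = 0
C2: 3C, 1F → 0 + 1 = +1
C3: 2C, 2H → 0 − 2 = -2
C4: 1C, 2H, 1N → 0 − 2 + 1 = -1
1 carbon (C2) meets the condition.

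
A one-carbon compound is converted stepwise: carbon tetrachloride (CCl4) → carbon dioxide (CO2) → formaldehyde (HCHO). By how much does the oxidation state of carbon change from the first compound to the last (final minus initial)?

Carbon oxidation states along the series — carbon tetrachloride: +4, carbon dioxide: +4, formaldehyde: 0.
Net change = 0 − (+4) = -4.

-4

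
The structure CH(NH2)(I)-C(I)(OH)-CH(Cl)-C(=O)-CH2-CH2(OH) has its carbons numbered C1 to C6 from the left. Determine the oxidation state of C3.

Bonds to more-electronegative neighbours contribute +1 each, bonds to H or metals contribute −1 each, and C–C bonds contribute 0.
C3 has one bond to C (0), one bond to C (0), one bond to Cl (+1), one bond to H (-1).
Oxidation state = 0 + 0 + 1 − 1 = 0.

0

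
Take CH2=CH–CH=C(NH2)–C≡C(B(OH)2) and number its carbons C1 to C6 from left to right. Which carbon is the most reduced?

Tallying each carbon's bonds:
C1: 2C, 2H → 0 − 2 = -2
C2: 3C, 1H → 0 − 1 = -1
C3: 3C, 1H → 0 − 1 = -1
C4: 3C, 1N → 0 + 1 = +1
C5: 4C → 0 = 0
C6: 3C, 1B → 0 − 1 = -1
The most reduced carbon is C1 at -2.

C1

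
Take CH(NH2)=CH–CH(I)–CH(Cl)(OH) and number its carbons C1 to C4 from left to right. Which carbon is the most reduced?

C2

Tallying each carbon's bonds:
C1: 2C, 1H, 1N → 0 − 1 + 1 = 0
C2: 3C, 1H → 0 − 1 = -1
C3: 2C, 1H, 1I → 0 − 1 + 1 = 0
C4: 1C, 1H, 1O, 1Cl → 0 − 1 + 1 + 1 = +1
The most reduced carbon is C2 at -1.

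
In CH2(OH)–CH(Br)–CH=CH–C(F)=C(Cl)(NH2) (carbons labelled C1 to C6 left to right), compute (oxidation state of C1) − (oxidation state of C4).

C1: 1C, 2H, 1O → 0 − 2 + 1 = -1
C4: 3C, 1H → 0 − 1 = -1
Difference: -1 − (-1) = 0.

0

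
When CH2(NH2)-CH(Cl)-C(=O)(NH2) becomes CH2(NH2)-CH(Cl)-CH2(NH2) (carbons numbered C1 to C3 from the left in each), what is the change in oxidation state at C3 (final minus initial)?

Before: C3 has 1 bond to C, 2 bonds to O, 1 bond to N → oxidation state +3.
After: C3 has 1 bond to C, 2 bonds to H, 1 bond to N → oxidation state -1.
Δ = -1 − (+3) = -4, so this is a reduction at C3.

-4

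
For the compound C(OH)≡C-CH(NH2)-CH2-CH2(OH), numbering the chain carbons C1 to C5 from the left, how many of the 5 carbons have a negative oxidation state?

2

Tallying each carbon's bonds:
C1: 3C, 1O → 0 + 1 = +1
C2: 4C → 0 = 0
C3: 2C, 1H, 1N → 0 − 1 + 1 = 0
C4: 2C, 2H → 0 − 2 = -2
C5: 1C, 2H, 1O → 0 − 2 + 1 = -1
2 carbons (C4, C5) meet the condition.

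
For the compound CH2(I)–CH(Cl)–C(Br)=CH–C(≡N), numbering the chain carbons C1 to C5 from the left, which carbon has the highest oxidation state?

C5

Tallying each carbon's bonds:
C1: 1C, 2H, 1I → 0 − 2 + 1 = -1
C2: 2C, 1H, 1Cl → 0 − 1 + 1 = 0
C3: 3C, 1Br → 0 + 1 = +1
C4: 3C, 1H → 0 − 1 = -1
C5: 1C, 3N → 0 + 3 = +3
The most oxidised carbon is C5 at +3.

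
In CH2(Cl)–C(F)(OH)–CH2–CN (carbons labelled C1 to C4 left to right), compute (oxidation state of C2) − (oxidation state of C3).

+4

C2: 2C, 1O, 1F → 0 + 1 + 1 = +2
C3: 2C, 2H → 0 − 2 = -2
Difference: +2 − (-2) = +4.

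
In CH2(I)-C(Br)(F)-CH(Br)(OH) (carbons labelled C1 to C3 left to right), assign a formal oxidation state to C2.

+2

C2 has one bond to C (0), one bond to C (0), one bond to Br (+1), one bond to F (+1).
Oxidation state = 0 + 0 + 1 + 1 = +2.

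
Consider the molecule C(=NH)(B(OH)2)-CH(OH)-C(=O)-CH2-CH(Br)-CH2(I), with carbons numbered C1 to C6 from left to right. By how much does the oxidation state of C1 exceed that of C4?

+3

C1: 1C, 2N, 1B → 0 + 2 − 1 = +1
C4: 2C, 2H → 0 − 2 = -2
Difference: +1 − (-2) = +3.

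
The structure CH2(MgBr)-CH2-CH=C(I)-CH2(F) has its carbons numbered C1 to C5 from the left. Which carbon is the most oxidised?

C4

Each bond to a more electronegative atom (O, N, halogen) counts +1, each bond to a less electronegative atom (H, metal, B, Si) counts −1, and each C–C bond counts 0. Tallying each carbon:
C1: 1C, 2H, 1Mg → 0 − 2 − 1 = -3
C2: 2C, 2H → 0 − 2 = -2
C3: 3C, 1H → 0 − 1 = -1
C4: 3C, 1I → 0 + 1 = +1
C5: 1C, 2H, 1F → 0 − 2 + 1 = -1
The most oxidised carbon is C4 at +1.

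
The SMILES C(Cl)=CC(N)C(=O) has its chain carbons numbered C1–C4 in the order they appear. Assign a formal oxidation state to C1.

0

Each bond to a more electronegative atom (O, N, halogen) counts +1, each bond to a less electronegative atom (H, metal, B, Si) counts −1, and each C–C bond counts 0.
C1 has a double bond to C (2×0 = 0), one bond to H (-1), one bond to Cl (+1).
Oxidation state = 0 − 1 + 1 = 0.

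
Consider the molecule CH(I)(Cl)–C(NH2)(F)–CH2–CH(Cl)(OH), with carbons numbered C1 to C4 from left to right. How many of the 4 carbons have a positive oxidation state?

Tallying each carbon's bonds:
C1: 1C, 1H, 1Cl, 1I → 0 − 1 + 1 + 1 = +1
C2: 2C, 1N, 1F → 0 + 1 + 1 = +2
C3: 2C, 2H → 0 − 2 = -2
C4: 1C, 1H, 1O, 1Cl → 0 − 1 + 1 + 1 = +1
3 carbons (C1, C2, C4) meet the condition.

3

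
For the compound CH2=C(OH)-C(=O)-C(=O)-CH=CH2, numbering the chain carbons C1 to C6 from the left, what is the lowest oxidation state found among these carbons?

-2

Tallying each carbon's bonds:
C1: 2C, 2H → 0 − 2 = -2
C2: 3C, 1O → 0 + 1 = +1
C3: 2C, 2O → 0 + 2 = +2
C4: 2C, 2O → 0 + 2 = +2
C5: 3C, 1H → 0 − 1 = -1
C6: 2C, 2H → 0 − 2 = -2
The lowest value is -2.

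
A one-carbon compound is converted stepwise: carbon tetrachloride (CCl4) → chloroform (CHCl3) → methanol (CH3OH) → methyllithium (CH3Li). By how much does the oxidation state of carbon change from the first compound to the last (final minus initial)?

-8

Carbon oxidation states along the series — carbon tetrachloride: +4, chloroform: +2, methanol: -2, methyllithium: -4.
Net change = -4 − (+4) = -8.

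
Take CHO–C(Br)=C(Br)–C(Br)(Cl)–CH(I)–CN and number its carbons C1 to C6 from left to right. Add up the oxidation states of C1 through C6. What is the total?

+8

Assign +1 per bond to O/N/halogen, −1 per bond to H or an electropositive element, and 0 per bond to carbon. Tallying each carbon:
C1: 1C, 1H, 2O → 0 − 1 + 2 = +1
C2: 3C, 1Br → 0 + 1 = +1
C3: 3C, 1Br → 0 + 1 = +1
C4: 2C, 1Cl, 1Br → 0 + 1 + 1 = +2
C5: 2C, 1H, 1I → 0 − 1 + 1 = 0
C6: 1C, 3N → 0 + 3 = +3
Sum = +1 + 1 + 1 + 2 + 0 + 3 = +8.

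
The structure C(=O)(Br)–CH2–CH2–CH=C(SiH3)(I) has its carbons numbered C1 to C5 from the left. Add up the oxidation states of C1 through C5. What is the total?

-2

Tallying each carbon's bonds:
C1: 1C, 2O, 1Br → 0 + 2 + 1 = +3
C2: 2C, 2H → 0 − 2 = -2
C3: 2C, 2H → 0 − 2 = -2
C4: 3C, 1H → 0 − 1 = -1
C5: 2C, 1I, 1Si → 0 + 1 − 1 = 0
Sum = +3 − 2 − 2 − 1 + 0 = -2.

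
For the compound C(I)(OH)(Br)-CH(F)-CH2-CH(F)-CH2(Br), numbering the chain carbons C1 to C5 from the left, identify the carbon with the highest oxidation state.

Count +1 for every bond to an atom more electronegative than carbon and −1 for every bond to one less electronegative; C–C bonds are 0. Tallying each carbon:
C1: 1C, 1O, 1Br, 1I → 0 + 1 + 1 + 1 = +3
C2: 2C, 1H, 1F → 0 − 1 + 1 = 0
C3: 2C, 2H → 0 − 2 = -2
C4: 2C, 1H, 1F → 0 − 1 + 1 = 0
C5: 1C, 2H, 1Br → 0 − 2 + 1 = -1
The most oxidised carbon is C1 at +3.

C1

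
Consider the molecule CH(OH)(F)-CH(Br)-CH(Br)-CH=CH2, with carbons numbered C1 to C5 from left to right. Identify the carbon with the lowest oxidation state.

C5

Tallying each carbon's bonds:
C1: 1C, 1H, 1O, 1F → 0 − 1 + 1 + 1 = +1
C2: 2C, 1H, 1Br → 0 − 1 + 1 = 0
C3: 2C, 1H, 1Br → 0 − 1 + 1 = 0
C4: 3C, 1H → 0 − 1 = -1
C5: 2C, 2H → 0 − 2 = -2
The most reduced carbon is C5 at -2.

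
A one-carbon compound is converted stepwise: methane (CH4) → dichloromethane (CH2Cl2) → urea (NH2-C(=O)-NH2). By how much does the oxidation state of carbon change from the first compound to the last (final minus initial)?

Carbon oxidation states along the series — methane: -4, dichloromethane: 0, urea: +4.
Net change = +4 − (-4) = +8.

+8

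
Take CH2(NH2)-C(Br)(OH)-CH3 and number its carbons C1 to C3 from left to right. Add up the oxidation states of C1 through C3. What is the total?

-2

Tallying each carbon's bonds:
C1: 1C, 2H, 1N → 0 − 2 + 1 = -1
C2: 2C, 1O, 1Br → 0 + 1 + 1 = +2
C3: 1C, 3H → 0 − 3 = -3
Sum = -1 + 2 − 3 = -2.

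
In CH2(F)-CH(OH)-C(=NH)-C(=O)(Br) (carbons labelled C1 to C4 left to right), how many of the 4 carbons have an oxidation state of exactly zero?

1

Bonds to more-electronegative neighbours contribute +1 each, bonds to H or metals contribute −1 each, and C–C bonds contribute 0. Tallying each carbon:
C1: 1C, 2H, 1F → 0 − 2 + 1 = -1
C2: 2C, 1H, 1O → 0 − 1 + 1 = 0
C3: 2C, 2N → 0 + 2 = +2
C4: 1C, 2O, 1Br → 0 + 2 + 1 = +3
1 carbon (C2) meets the condition.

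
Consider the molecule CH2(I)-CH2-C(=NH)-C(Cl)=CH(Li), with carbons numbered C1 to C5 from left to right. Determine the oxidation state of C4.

C4 has one bond to C (0), a double bond to C (2×0 = 0), one bond to Cl (+1).
Oxidation state = 0 + 0 + 1 = +1.

+1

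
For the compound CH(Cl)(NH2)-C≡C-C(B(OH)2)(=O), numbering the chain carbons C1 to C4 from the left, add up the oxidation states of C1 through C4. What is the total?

+2

Tallying each carbon's bonds:
C1: 1C, 1H, 1N, 1Cl → 0 − 1 + 1 + 1 = +1
C2: 4C → 0 = 0
C3: 4C → 0 = 0
C4: 1C, 2O, 1B → 0 + 2 − 1 = +1
Sum = +1 + 0 + 0 + 1 = +2.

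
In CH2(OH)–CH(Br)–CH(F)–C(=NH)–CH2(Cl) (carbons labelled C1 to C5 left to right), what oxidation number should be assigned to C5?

-1

C5 has one bond to C (0), one bond to Cl (+1), one bond to H (-1), one bond to H (-1).
Oxidation state = 0 + 1 − 1 − 1 = -1.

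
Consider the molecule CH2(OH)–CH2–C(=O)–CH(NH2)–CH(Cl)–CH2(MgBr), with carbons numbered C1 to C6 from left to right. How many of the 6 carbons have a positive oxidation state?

1

Each bond to a more electronegative atom (O, N, halogen) counts +1, each bond to a less electronegative atom (H, metal, B, Si) counts −1, and each C–C bond counts 0. Tallying each carbon:
C1: 1C, 2H, 1O → 0 − 2 + 1 = -1
C2: 2C, 2H → 0 − 2 = -2
C3: 2C, 2O → 0 + 2 = +2
C4: 2C, 1H, 1N → 0 − 1 + 1 = 0
C5: 2C, 1H, 1Cl → 0 − 1 + 1 = 0
C6: 1C, 2H, 1Mg → 0 − 2 − 1 = -3
1 carbon (C3) meets the condition.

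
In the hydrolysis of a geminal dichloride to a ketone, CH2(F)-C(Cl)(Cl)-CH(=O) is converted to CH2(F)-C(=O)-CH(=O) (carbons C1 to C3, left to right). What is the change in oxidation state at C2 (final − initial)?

0

Before: C2 has 2 bonds to C, 2 bonds to Cl → oxidation state +2.
After: C2 has 2 bonds to C, 2 bonds to O → oxidation state +2.
Δ = +2 − (+2) = 0, so no net redox change at C2.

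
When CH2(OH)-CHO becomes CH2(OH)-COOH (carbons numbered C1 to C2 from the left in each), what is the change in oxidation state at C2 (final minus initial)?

+2

Before: C2 has 1 bond to C, 1 bond to H, 2 bonds to O → oxidation state +1.
After: C2 has 1 bond to C, 3 bonds to O → oxidation state +3.
Δ = +3 − (+1) = +2, so this is an oxidation at C2.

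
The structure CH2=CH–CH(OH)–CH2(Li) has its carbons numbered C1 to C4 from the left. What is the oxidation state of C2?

-1

Assign +1 per bond to O/N/halogen, −1 per bond to H or an electropositive element, and 0 per bond to carbon.
C2 has a double bond to C (2×0 = 0), one bond to C (0), one bond to H (-1).
Oxidation state = 0 + 0 − 1 = -1.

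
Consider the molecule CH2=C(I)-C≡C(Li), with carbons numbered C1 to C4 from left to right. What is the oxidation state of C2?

C2 has a double bond to C (2×0 = 0), one bond to C (0), one bond to I (+1).
Oxidation state = 0 + 0 + 1 = +1.

+1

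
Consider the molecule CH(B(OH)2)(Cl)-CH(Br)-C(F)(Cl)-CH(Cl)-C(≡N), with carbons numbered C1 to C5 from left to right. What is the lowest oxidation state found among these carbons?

-1

Count +1 for every bond to an atom more electronegative than carbon and −1 for every bond to one less electronegative; C–C bonds are 0. Tallying each carbon:
C1: 1C, 1H, 1Cl, 1B → 0 − 1 + 1 − 1 = -1
C2: 2C, 1H, 1Br → 0 − 1 + 1 = 0
C3: 2C, 1F, 1Cl → 0 + 1 + 1 = +2
C4: 2C, 1H, 1Cl → 0 − 1 + 1 = 0
C5: 1C, 3N → 0 + 3 = +3
The lowest value is -1.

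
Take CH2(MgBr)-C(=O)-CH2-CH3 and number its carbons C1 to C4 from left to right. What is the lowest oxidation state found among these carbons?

-3

Tallying each carbon's bonds:
C1: 1C, 2H, 1Mg → 0 − 2 − 1 = -3
C2: 2C, 2O → 0 + 2 = +2
C3: 2C, 2H → 0 − 2 = -2
C4: 1C, 3H → 0 − 3 = -3
The lowest value is -3.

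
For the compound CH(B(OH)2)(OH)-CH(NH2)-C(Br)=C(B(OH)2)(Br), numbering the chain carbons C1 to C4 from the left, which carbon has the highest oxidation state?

C3

Tallying each carbon's bonds:
C1: 1C, 1H, 1O, 1B → 0 − 1 + 1 − 1 = -1
C2: 2C, 1H, 1N → 0 − 1 + 1 = 0
C3: 3C, 1Br → 0 + 1 = +1
C4: 2C, 1Br, 1B → 0 + 1 − 1 = 0
The most oxidised carbon is C3 at +1.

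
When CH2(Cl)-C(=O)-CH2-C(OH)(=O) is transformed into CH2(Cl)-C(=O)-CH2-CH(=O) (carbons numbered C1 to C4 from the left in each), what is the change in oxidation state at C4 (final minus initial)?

Before: C4 has 1 bond to C, 3 bonds to O → oxidation state +3.
After: C4 has 1 bond to C, 1 bond to H, 2 bonds to O → oxidation state +1.
Δ = +1 − (+3) = -2, so this is a reduction at C4.

-2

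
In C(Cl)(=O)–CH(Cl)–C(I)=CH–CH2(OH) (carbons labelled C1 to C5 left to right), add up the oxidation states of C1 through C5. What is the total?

+2

Count +1 for every bond to an atom more electronegative than carbon and −1 for every bond to one less electronegative; C–C bonds are 0. Tallying each carbon:
C1: 1C, 2O, 1Cl → 0 + 2 + 1 = +3
C2: 2C, 1H, 1Cl → 0 − 1 + 1 = 0
C3: 3C, 1I → 0 + 1 = +1
C4: 3C, 1H → 0 − 1 = -1
C5: 1C, 2H, 1O → 0 − 2 + 1 = -1
Sum = +3 + 0 + 1 − 1 − 1 = +2.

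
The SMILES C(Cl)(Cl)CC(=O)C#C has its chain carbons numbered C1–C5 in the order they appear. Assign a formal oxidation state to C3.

+2

C3 has one bond to C (0), one bond to C (0), a double bond to O (2×+1 = +2).
Oxidation state = 0 + 0 + 2 = +2.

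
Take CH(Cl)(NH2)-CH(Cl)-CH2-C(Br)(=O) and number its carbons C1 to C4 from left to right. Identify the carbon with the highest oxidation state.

C4

Assign +1 per bond to O/N/halogen, −1 per bond to H or an electropositive element, and 0 per bond to carbon. Tallying each carbon:
C1: 1C, 1H, 1N, 1Cl → 0 − 1 + 1 + 1 = +1
C2: 2C, 1H, 1Cl → 0 − 1 + 1 = 0
C3: 2C, 2H → 0 − 2 = -2
C4: 1C, 2O, 1Br → 0 + 2 + 1 = +3
The most oxidised carbon is C4 at +3.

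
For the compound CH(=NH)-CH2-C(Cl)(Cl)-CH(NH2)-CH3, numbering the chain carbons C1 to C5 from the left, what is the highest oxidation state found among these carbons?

+2

Bonds to more-electronegative neighbours contribute +1 each, bonds to H or metals contribute −1 each, and C–C bonds contribute 0. Tallying each carbon:
C1: 1C, 1H, 2N → 0 − 1 + 2 = +1
C2: 2C, 2H → 0 − 2 = -2
C3: 2C, 2Cl → 0 + 2 = +2
C4: 2C, 1H, 1N → 0 − 1 + 1 = 0
C5: 1C, 3H → 0 − 3 = -3
The highest value is +2.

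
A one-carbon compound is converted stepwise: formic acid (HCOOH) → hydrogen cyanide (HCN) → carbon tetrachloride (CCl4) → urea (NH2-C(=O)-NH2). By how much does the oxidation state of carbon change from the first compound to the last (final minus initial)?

Carbon oxidation states along the series — formic acid: +2, hydrogen cyanide: +2, carbon tetrachloride: +4, urea: +4.
Net change = +4 − (+2) = +2.

+2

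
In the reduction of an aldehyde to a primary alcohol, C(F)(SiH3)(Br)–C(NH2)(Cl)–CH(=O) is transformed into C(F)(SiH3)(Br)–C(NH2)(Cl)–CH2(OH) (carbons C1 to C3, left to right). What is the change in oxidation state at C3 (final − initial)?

-2

Before: C3 has 1 bond to C, 1 bond to H, 2 bonds to O → oxidation state +1.
After: C3 has 1 bond to C, 2 bonds to H, 1 bond to O → oxidation state -1.
Δ = -1 − (+1) = -2, so this is a reduction at C3.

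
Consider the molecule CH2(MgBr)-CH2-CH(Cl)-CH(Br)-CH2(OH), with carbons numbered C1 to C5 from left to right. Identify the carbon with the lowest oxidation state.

C1

Assign +1 per bond to O/N/halogen, −1 per bond to H or an electropositive element, and 0 per bond to carbon. Tallying each carbon:
C1: 1C, 2H, 1Mg → 0 − 2 − 1 = -3
C2: 2C, 2H → 0 − 2 = -2
C3: 2C, 1H, 1Cl → 0 − 1 + 1 = 0
C4: 2C, 1H, 1Br → 0 − 1 + 1 = 0
C5: 1C, 2H, 1O → 0 − 2 + 1 = -1
The most reduced carbon is C1 at -3.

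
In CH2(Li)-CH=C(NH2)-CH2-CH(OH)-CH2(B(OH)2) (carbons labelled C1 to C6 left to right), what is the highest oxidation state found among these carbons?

Tallying each carbon's bonds:
C1: 1C, 2H, 1Li → 0 − 2 − 1 = -3
C2: 3C, 1H → 0 − 1 = -1
C3: 3C, 1N → 0 + 1 = +1
C4: 2C, 2H → 0 − 2 = -2
C5: 2C, 1H, 1O → 0 − 1 + 1 = 0
C6: 1C, 2H, 1B → 0 − 2 − 1 = -3
The highest value is +1.

+1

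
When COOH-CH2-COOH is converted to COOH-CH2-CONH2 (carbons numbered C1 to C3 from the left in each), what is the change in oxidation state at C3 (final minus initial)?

0

Before: C3 has 1 bond to C, 3 bonds to O → oxidation state +3.
After: C3 has 1 bond to C, 2 bonds to O, 1 bond to N → oxidation state +3.
Δ = +3 − (+3) = 0, so no net redox change at C3.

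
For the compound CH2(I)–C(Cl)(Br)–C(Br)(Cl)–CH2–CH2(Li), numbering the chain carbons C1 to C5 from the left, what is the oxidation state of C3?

+2

Count +1 for every bond to an atom more electronegative than carbon and −1 for every bond to one less electronegative; C–C bonds are 0.
C3 has one bond to C (0), one bond to C (0), one bond to Br (+1), one bond to Cl (+1).
Oxidation state = 0 + 0 + 1 + 1 = +2.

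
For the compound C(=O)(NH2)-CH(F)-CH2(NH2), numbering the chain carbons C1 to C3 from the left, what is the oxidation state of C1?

+3

C1 has one bond to C (0), a double bond to O (2×+1 = +2), one bond to N (+1).
Oxidation state = 0 + 2 + 1 = +3.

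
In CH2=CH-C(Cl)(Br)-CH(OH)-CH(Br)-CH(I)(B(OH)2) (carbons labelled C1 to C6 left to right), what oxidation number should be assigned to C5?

0

Each bond to a more electronegative atom (O, N, halogen) counts +1, each bond to a less electronegative atom (H, metal, B, Si) counts −1, and each C–C bond counts 0.
C5 has one bond to C (0), one bond to C (0), one bond to H (-1), one bond to Br (+1).
Oxidation state = 0 + 0 − 1 + 1 = 0.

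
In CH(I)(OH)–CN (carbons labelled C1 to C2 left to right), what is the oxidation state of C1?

+1

Bonds to more-electronegative neighbours contribute +1 each, bonds to H or metals contribute −1 each, and C–C bonds contribute 0.
C1 has one bond to C (0), one bond to I (+1), one bond to O (+1), one bond to H (-1).
Oxidation state = 0 + 1 + 1 − 1 = +1.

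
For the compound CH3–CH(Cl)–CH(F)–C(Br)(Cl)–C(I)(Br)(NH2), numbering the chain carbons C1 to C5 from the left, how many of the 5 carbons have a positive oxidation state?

Tallying each carbon's bonds:
C1: 1C, 3H → 0 − 3 = -3
C2: 2C, 1H, 1Cl → 0 − 1 + 1 = 0
C3: 2C, 1H, 1F → 0 − 1 + 1 = 0
C4: 2C, 1Cl, 1Br → 0 + 1 + 1 = +2
C5: 1C, 1N, 1Br, 1I → 0 + 1 + 1 + 1 = +3
2 carbons (C4, C5) meet the condition.

2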